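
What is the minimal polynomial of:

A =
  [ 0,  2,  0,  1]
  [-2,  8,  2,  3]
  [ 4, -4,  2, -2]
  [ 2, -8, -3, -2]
x^3 - 6*x^2 + 12*x - 8

The characteristic polynomial is χ_A(x) = (x - 2)^4, so the eigenvalues are known. The minimal polynomial is
  m_A(x) = Π_λ (x − λ)^{k_λ}
where k_λ is the size of the *largest* Jordan block for λ (equivalently, the smallest k with (A − λI)^k v = 0 for every generalised eigenvector v of λ).

  λ = 2: largest Jordan block has size 3, contributing (x − 2)^3

So m_A(x) = (x - 2)^3 = x^3 - 6*x^2 + 12*x - 8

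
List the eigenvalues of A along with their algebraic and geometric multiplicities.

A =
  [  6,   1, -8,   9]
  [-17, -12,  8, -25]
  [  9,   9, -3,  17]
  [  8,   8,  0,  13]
λ = -3: alg = 2, geom = 1; λ = 5: alg = 2, geom = 2

Step 1 — factor the characteristic polynomial to read off the algebraic multiplicities:
  χ_A(x) = (x - 5)^2*(x + 3)^2

Step 2 — compute geometric multiplicities via the rank-nullity identity g(λ) = n − rank(A − λI):
  rank(A − (-3)·I) = 3, so dim ker(A − (-3)·I) = n − 3 = 1
  rank(A − (5)·I) = 2, so dim ker(A − (5)·I) = n − 2 = 2

Summary:
  λ = -3: algebraic multiplicity = 2, geometric multiplicity = 1
  λ = 5: algebraic multiplicity = 2, geometric multiplicity = 2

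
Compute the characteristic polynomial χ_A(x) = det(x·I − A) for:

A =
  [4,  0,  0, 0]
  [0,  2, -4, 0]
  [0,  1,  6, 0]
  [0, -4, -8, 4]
x^4 - 16*x^3 + 96*x^2 - 256*x + 256

Expanding det(x·I − A) (e.g. by cofactor expansion or by noting that A is similar to its Jordan form J, which has the same characteristic polynomial as A) gives
  χ_A(x) = x^4 - 16*x^3 + 96*x^2 - 256*x + 256
which factors as (x - 4)^4. The eigenvalues (with algebraic multiplicities) are λ = 4 with multiplicity 4.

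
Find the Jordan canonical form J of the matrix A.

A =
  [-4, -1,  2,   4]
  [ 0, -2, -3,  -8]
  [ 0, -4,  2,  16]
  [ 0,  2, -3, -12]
J_3(-4) ⊕ J_1(-4)

The characteristic polynomial is
  det(x·I − A) = x^4 + 16*x^3 + 96*x^2 + 256*x + 256 = (x + 4)^4

Eigenvalues and multiplicities (the geometric multiplicity of λ is n − rank(A − λI), which equals the number of Jordan blocks for λ):
  λ = -4: algebraic multiplicity = 4, geometric multiplicity = 2

Determining the block sizes for each eigenvalue:
  λ = -4: with am = 4 and gm = 2, the partition is not yet determined (e.g. several partitions of 4 into 2 parts exist). Let N = A − (-4)·I. Computing rank(N^1) = 2, rank(N^2) = 1, rank(N^3) = 0; the number of blocks of size ≥ j is rank(N^{j−1}) − rank(N^j), giving [2, 1, 1]. So we have 1 block(s) of size 3, 1 block(s) of size 1 → block sizes [3, 1]

Assembling the blocks gives a Jordan form
J =
  [-4,  1,  0,  0]
  [ 0, -4,  1,  0]
  [ 0,  0, -4,  0]
  [ 0,  0,  0, -4]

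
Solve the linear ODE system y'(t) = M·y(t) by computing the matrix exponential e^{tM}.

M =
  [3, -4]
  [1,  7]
e^{tM} =
  [-2*t*exp(5*t) + exp(5*t), -4*t*exp(5*t)]
  [t*exp(5*t), 2*t*exp(5*t) + exp(5*t)]

Strategy: write M = P · J · P⁻¹ where J is a Jordan canonical form, so e^{tM} = P · e^{tJ} · P⁻¹, and e^{tJ} can be computed block-by-block.

M has Jordan form
J =
  [5, 1]
  [0, 5]
(up to reordering of blocks).

Per-block formulas:
  For a 2×2 Jordan block J_2(5): exp(t · J_2(5)) = e^(5t)·(I + t·N), where N is the 2×2 nilpotent shift.

After assembling e^{tJ} and conjugating by P, we get:

e^{tM} =
  [-2*t*exp(5*t) + exp(5*t), -4*t*exp(5*t)]
  [t*exp(5*t), 2*t*exp(5*t) + exp(5*t)]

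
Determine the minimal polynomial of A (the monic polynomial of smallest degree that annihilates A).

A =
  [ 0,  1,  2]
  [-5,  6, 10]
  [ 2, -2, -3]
x^2 - 2*x + 1

The characteristic polynomial is χ_A(x) = (x - 1)^3, so the eigenvalues are known. The minimal polynomial is
  m_A(x) = Π_λ (x − λ)^{k_λ}
where k_λ is the size of the *largest* Jordan block for λ (equivalently, the smallest k with (A − λI)^k v = 0 for every generalised eigenvector v of λ).

  λ = 1: largest Jordan block has size 2, contributing (x − 1)^2

So m_A(x) = (x - 1)^2 = x^2 - 2*x + 1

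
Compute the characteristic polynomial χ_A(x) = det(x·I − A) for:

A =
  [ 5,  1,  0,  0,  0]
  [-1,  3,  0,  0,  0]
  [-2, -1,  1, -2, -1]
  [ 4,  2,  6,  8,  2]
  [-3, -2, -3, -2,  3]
x^5 - 20*x^4 + 160*x^3 - 640*x^2 + 1280*x - 1024

Expanding det(x·I − A) (e.g. by cofactor expansion or by noting that A is similar to its Jordan form J, which has the same characteristic polynomial as A) gives
  χ_A(x) = x^5 - 20*x^4 + 160*x^3 - 640*x^2 + 1280*x - 1024
which factors as (x - 4)^5. The eigenvalues (with algebraic multiplicities) are λ = 4 with multiplicity 5.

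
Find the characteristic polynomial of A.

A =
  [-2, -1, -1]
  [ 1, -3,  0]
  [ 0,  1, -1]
x^3 + 6*x^2 + 12*x + 8

Expanding det(x·I − A) (e.g. by cofactor expansion or by noting that A is similar to its Jordan form J, which has the same characteristic polynomial as A) gives
  χ_A(x) = x^3 + 6*x^2 + 12*x + 8
which factors as (x + 2)^3. The eigenvalues (with algebraic multiplicities) are λ = -2 with multiplicity 3.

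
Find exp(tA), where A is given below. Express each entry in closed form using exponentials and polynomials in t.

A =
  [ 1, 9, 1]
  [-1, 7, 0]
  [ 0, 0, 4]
e^{tA} =
  [-3*t*exp(4*t) + exp(4*t), 9*t*exp(4*t), -3*t^2*exp(4*t)/2 + t*exp(4*t)]
  [-t*exp(4*t), 3*t*exp(4*t) + exp(4*t), -t^2*exp(4*t)/2]
  [0, 0, exp(4*t)]

Strategy: write A = P · J · P⁻¹ where J is a Jordan canonical form, so e^{tA} = P · e^{tJ} · P⁻¹, and e^{tJ} can be computed block-by-block.

A has Jordan form
J =
  [4, 1, 0]
  [0, 4, 1]
  [0, 0, 4]
(up to reordering of blocks).

Per-block formulas:
  For a 3×3 Jordan block J_3(4): exp(t · J_3(4)) = e^(4t)·(I + t·N + (t^2/2)·N^2), where N is the 3×3 nilpotent shift.

After assembling e^{tJ} and conjugating by P, we get:

e^{tA} =
  [-3*t*exp(4*t) + exp(4*t), 9*t*exp(4*t), -3*t^2*exp(4*t)/2 + t*exp(4*t)]
  [-t*exp(4*t), 3*t*exp(4*t) + exp(4*t), -t^2*exp(4*t)/2]
  [0, 0, exp(4*t)]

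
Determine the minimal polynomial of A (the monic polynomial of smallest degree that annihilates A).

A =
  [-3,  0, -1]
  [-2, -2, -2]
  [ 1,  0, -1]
x^2 + 4*x + 4

The characteristic polynomial is χ_A(x) = (x + 2)^3, so the eigenvalues are known. The minimal polynomial is
  m_A(x) = Π_λ (x − λ)^{k_λ}
where k_λ is the size of the *largest* Jordan block for λ (equivalently, the smallest k with (A − λI)^k v = 0 for every generalised eigenvector v of λ).

  λ = -2: largest Jordan block has size 2, contributing (x + 2)^2

So m_A(x) = (x + 2)^2 = x^2 + 4*x + 4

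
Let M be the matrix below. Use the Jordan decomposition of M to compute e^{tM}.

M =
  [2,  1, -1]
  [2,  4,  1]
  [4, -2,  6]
e^{tM} =
  [t^2*exp(4*t) - 2*t*exp(4*t) + exp(4*t), t*exp(4*t), t^2*exp(4*t)/2 - t*exp(4*t)]
  [2*t*exp(4*t), exp(4*t), t*exp(4*t)]
  [-2*t^2*exp(4*t) + 4*t*exp(4*t), -2*t*exp(4*t), -t^2*exp(4*t) + 2*t*exp(4*t) + exp(4*t)]

Strategy: write M = P · J · P⁻¹ where J is a Jordan canonical form, so e^{tM} = P · e^{tJ} · P⁻¹, and e^{tJ} can be computed block-by-block.

M has Jordan form
J =
  [4, 1, 0]
  [0, 4, 1]
  [0, 0, 4]
(up to reordering of blocks).

Per-block formulas:
  For a 3×3 Jordan block J_3(4): exp(t · J_3(4)) = e^(4t)·(I + t·N + (t^2/2)·N^2), where N is the 3×3 nilpotent shift.

After assembling e^{tJ} and conjugating by P, we get:

e^{tM} =
  [t^2*exp(4*t) - 2*t*exp(4*t) + exp(4*t), t*exp(4*t), t^2*exp(4*t)/2 - t*exp(4*t)]
  [2*t*exp(4*t), exp(4*t), t*exp(4*t)]
  [-2*t^2*exp(4*t) + 4*t*exp(4*t), -2*t*exp(4*t), -t^2*exp(4*t) + 2*t*exp(4*t) + exp(4*t)]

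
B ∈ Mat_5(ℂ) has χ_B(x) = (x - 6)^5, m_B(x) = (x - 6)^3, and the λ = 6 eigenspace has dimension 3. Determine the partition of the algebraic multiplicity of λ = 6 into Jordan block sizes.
Block sizes for λ = 6: [3, 1, 1]

Step 1 — from the characteristic polynomial, algebraic multiplicity of λ = 6 is 5. From dim ker(B − (6)·I) = 3, there are exactly 3 Jordan blocks for λ = 6.
Step 2 — from the minimal polynomial, the factor (x − 6)^3 tells us the largest block for λ = 6 has size 3.
Step 3 — with total size 5, 3 blocks, and largest block 3, the block sizes (in nonincreasing order) are [3, 1, 1].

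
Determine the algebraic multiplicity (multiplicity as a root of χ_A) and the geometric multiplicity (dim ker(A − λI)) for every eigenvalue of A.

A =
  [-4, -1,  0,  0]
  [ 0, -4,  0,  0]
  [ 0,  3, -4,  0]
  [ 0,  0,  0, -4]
λ = -4: alg = 4, geom = 3

Step 1 — factor the characteristic polynomial to read off the algebraic multiplicities:
  χ_A(x) = (x + 4)^4

Step 2 — compute geometric multiplicities via the rank-nullity identity g(λ) = n − rank(A − λI):
  rank(A − (-4)·I) = 1, so dim ker(A − (-4)·I) = n − 1 = 3

Summary:
  λ = -4: algebraic multiplicity = 4, geometric multiplicity = 3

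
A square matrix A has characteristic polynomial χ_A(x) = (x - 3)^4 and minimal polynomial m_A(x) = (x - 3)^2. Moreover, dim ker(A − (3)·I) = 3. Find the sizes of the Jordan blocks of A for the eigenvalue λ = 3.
Block sizes for λ = 3: [2, 1, 1]

Step 1 — from the characteristic polynomial, algebraic multiplicity of λ = 3 is 4. From dim ker(A − (3)·I) = 3, there are exactly 3 Jordan blocks for λ = 3.
Step 2 — from the minimal polynomial, the factor (x − 3)^2 tells us the largest block for λ = 3 has size 2.
Step 3 — with total size 4, 3 blocks, and largest block 2, the block sizes (in nonincreasing order) are [2, 1, 1].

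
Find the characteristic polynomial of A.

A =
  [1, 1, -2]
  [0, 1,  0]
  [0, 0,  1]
x^3 - 3*x^2 + 3*x - 1

Expanding det(x·I − A) (e.g. by cofactor expansion or by noting that A is similar to its Jordan form J, which has the same characteristic polynomial as A) gives
  χ_A(x) = x^3 - 3*x^2 + 3*x - 1
which factors as (x - 1)^3. The eigenvalues (with algebraic multiplicities) are λ = 1 with multiplicity 3.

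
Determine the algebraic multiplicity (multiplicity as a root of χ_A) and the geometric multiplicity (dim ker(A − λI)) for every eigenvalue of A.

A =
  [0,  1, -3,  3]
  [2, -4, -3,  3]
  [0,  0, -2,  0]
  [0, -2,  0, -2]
λ = -2: alg = 4, geom = 2

Step 1 — factor the characteristic polynomial to read off the algebraic multiplicities:
  χ_A(x) = (x + 2)^4

Step 2 — compute geometric multiplicities via the rank-nullity identity g(λ) = n − rank(A − λI):
  rank(A − (-2)·I) = 2, so dim ker(A − (-2)·I) = n − 2 = 2

Summary:
  λ = -2: algebraic multiplicity = 4, geometric multiplicity = 2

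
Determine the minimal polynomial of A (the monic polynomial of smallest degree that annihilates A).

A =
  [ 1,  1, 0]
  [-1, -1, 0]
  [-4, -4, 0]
x^2

The characteristic polynomial is χ_A(x) = x^3, so the eigenvalues are known. The minimal polynomial is
  m_A(x) = Π_λ (x − λ)^{k_λ}
where k_λ is the size of the *largest* Jordan block for λ (equivalently, the smallest k with (A − λI)^k v = 0 for every generalised eigenvector v of λ).

  λ = 0: largest Jordan block has size 2, contributing (x − 0)^2

So m_A(x) = x^2 = x^2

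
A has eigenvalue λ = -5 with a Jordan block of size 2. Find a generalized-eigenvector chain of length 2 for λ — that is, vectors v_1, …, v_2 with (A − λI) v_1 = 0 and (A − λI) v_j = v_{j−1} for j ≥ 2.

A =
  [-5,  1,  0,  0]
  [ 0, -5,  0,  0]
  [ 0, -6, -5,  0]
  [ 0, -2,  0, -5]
A Jordan chain for λ = -5 of length 2:
v_1 = (1, 0, -6, -2)ᵀ
v_2 = (0, 1, 0, 0)ᵀ

Let N = A − (-5)·I. We want v_2 with N^2 v_2 = 0 but N^1 v_2 ≠ 0; then v_{j-1} := N · v_j for j = 2, …, 2.

Pick v_2 = (0, 1, 0, 0)ᵀ.
Then v_1 = N · v_2 = (1, 0, -6, -2)ᵀ.

Sanity check: (A − (-5)·I) v_1 = (0, 0, 0, 0)ᵀ = 0. ✓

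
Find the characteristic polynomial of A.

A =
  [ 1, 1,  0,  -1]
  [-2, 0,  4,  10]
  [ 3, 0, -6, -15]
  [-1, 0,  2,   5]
x^4

Expanding det(x·I − A) (e.g. by cofactor expansion or by noting that A is similar to its Jordan form J, which has the same characteristic polynomial as A) gives
  χ_A(x) = x^4
which factors as x^4. The eigenvalues (with algebraic multiplicities) are λ = 0 with multiplicity 4.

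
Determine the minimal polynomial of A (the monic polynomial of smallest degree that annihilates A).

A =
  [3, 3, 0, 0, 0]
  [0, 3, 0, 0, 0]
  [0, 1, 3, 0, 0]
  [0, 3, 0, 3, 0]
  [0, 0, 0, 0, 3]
x^2 - 6*x + 9

The characteristic polynomial is χ_A(x) = (x - 3)^5, so the eigenvalues are known. The minimal polynomial is
  m_A(x) = Π_λ (x − λ)^{k_λ}
where k_λ is the size of the *largest* Jordan block for λ (equivalently, the smallest k with (A − λI)^k v = 0 for every generalised eigenvector v of λ).

  λ = 3: largest Jordan block has size 2, contributing (x − 3)^2

So m_A(x) = (x - 3)^2 = x^2 - 6*x + 9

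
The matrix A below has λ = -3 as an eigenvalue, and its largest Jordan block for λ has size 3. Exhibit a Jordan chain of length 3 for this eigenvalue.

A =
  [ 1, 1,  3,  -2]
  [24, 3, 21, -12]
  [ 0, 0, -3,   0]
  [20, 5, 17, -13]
A Jordan chain for λ = -3 of length 3:
v_1 = (-1, -6, 0, -5)ᵀ
v_2 = (3, 21, 0, 17)ᵀ
v_3 = (0, 0, 1, 0)ᵀ

Let N = A − (-3)·I. We want v_3 with N^3 v_3 = 0 but N^2 v_3 ≠ 0; then v_{j-1} := N · v_j for j = 3, …, 2.

Pick v_3 = (0, 0, 1, 0)ᵀ.
Then v_2 = N · v_3 = (3, 21, 0, 17)ᵀ.
Then v_1 = N · v_2 = (-1, -6, 0, -5)ᵀ.

Sanity check: (A − (-3)·I) v_1 = (0, 0, 0, 0)ᵀ = 0. ✓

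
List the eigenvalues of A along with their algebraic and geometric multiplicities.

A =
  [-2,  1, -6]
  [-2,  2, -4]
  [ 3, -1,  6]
λ = 2: alg = 3, geom = 1

Step 1 — factor the characteristic polynomial to read off the algebraic multiplicities:
  χ_A(x) = (x - 2)^3

Step 2 — compute geometric multiplicities via the rank-nullity identity g(λ) = n − rank(A − λI):
  rank(A − (2)·I) = 2, so dim ker(A − (2)·I) = n − 2 = 1

Summary:
  λ = 2: algebraic multiplicity = 3, geometric multiplicity = 1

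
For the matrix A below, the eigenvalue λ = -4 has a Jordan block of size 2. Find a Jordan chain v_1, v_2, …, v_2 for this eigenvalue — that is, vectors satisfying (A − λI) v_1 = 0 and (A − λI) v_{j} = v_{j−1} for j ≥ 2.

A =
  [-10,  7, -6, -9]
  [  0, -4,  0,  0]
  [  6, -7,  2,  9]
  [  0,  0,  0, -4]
A Jordan chain for λ = -4 of length 2:
v_1 = (-6, 0, 6, 0)ᵀ
v_2 = (1, 0, 0, 0)ᵀ

Let N = A − (-4)·I. We want v_2 with N^2 v_2 = 0 but N^1 v_2 ≠ 0; then v_{j-1} := N · v_j for j = 2, …, 2.

Pick v_2 = (1, 0, 0, 0)ᵀ.
Then v_1 = N · v_2 = (-6, 0, 6, 0)ᵀ.

Sanity check: (A − (-4)·I) v_1 = (0, 0, 0, 0)ᵀ = 0. ✓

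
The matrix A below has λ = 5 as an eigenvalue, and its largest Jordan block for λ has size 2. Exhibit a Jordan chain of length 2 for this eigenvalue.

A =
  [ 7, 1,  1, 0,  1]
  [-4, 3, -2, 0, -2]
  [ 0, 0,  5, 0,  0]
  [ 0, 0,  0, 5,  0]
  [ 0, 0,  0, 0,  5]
A Jordan chain for λ = 5 of length 2:
v_1 = (2, -4, 0, 0, 0)ᵀ
v_2 = (1, 0, 0, 0, 0)ᵀ

Let N = A − (5)·I. We want v_2 with N^2 v_2 = 0 but N^1 v_2 ≠ 0; then v_{j-1} := N · v_j for j = 2, …, 2.

Pick v_2 = (1, 0, 0, 0, 0)ᵀ.
Then v_1 = N · v_2 = (2, -4, 0, 0, 0)ᵀ.

Sanity check: (A − (5)·I) v_1 = (0, 0, 0, 0, 0)ᵀ = 0. ✓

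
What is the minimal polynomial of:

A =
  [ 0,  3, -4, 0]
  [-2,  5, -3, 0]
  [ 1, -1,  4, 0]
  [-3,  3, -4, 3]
x^3 - 9*x^2 + 27*x - 27

The characteristic polynomial is χ_A(x) = (x - 3)^4, so the eigenvalues are known. The minimal polynomial is
  m_A(x) = Π_λ (x − λ)^{k_λ}
where k_λ is the size of the *largest* Jordan block for λ (equivalently, the smallest k with (A − λI)^k v = 0 for every generalised eigenvector v of λ).

  λ = 3: largest Jordan block has size 3, contributing (x − 3)^3

So m_A(x) = (x - 3)^3 = x^3 - 9*x^2 + 27*x - 27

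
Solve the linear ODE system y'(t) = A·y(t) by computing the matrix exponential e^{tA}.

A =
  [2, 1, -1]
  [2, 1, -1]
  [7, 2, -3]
e^{tA} =
  [-t^2/2 + 2*t + 1, t^2/2 + t, -t]
  [-t^2/2 + 2*t, t^2/2 + t + 1, -t]
  [-3*t^2/2 + 7*t, 3*t^2/2 + 2*t, 1 - 3*t]

Strategy: write A = P · J · P⁻¹ where J is a Jordan canonical form, so e^{tA} = P · e^{tJ} · P⁻¹, and e^{tJ} can be computed block-by-block.

A has Jordan form
J =
  [0, 1, 0]
  [0, 0, 1]
  [0, 0, 0]
(up to reordering of blocks).

Per-block formulas:
  For a 3×3 Jordan block J_3(0): exp(t · J_3(0)) = e^(0t)·(I + t·N + (t^2/2)·N^2), where N is the 3×3 nilpotent shift.

After assembling e^{tJ} and conjugating by P, we get:

e^{tA} =
  [-t^2/2 + 2*t + 1, t^2/2 + t, -t]
  [-t^2/2 + 2*t, t^2/2 + t + 1, -t]
  [-3*t^2/2 + 7*t, 3*t^2/2 + 2*t, 1 - 3*t]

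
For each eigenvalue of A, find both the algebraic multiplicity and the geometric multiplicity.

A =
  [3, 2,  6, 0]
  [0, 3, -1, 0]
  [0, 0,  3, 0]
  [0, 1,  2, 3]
λ = 3: alg = 4, geom = 2

Step 1 — factor the characteristic polynomial to read off the algebraic multiplicities:
  χ_A(x) = (x - 3)^4

Step 2 — compute geometric multiplicities via the rank-nullity identity g(λ) = n − rank(A − λI):
  rank(A − (3)·I) = 2, so dim ker(A − (3)·I) = n − 2 = 2

Summary:
  λ = 3: algebraic multiplicity = 4, geometric multiplicity = 2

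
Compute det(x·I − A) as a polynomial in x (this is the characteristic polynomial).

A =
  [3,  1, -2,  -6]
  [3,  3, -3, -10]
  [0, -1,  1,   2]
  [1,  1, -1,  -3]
x^4 - 4*x^3 + 6*x^2 - 4*x + 1

Expanding det(x·I − A) (e.g. by cofactor expansion or by noting that A is similar to its Jordan form J, which has the same characteristic polynomial as A) gives
  χ_A(x) = x^4 - 4*x^3 + 6*x^2 - 4*x + 1
which factors as (x - 1)^4. The eigenvalues (with algebraic multiplicities) are λ = 1 with multiplicity 4.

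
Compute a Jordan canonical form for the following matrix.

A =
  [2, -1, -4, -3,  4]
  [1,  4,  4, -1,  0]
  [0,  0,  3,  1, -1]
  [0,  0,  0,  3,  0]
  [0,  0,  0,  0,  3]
J_2(3) ⊕ J_2(3) ⊕ J_1(3)

The characteristic polynomial is
  det(x·I − A) = x^5 - 15*x^4 + 90*x^3 - 270*x^2 + 405*x - 243 = (x - 3)^5

Eigenvalues and multiplicities (the geometric multiplicity of λ is n − rank(A − λI), which equals the number of Jordan blocks for λ):
  λ = 3: algebraic multiplicity = 5, geometric multiplicity = 3

Determining the block sizes for each eigenvalue:
  λ = 3: with am = 5 and gm = 3, the partition is not yet determined (e.g. several partitions of 5 into 3 parts exist). Let N = A − (3)·I. Computing rank(N^1) = 2, rank(N^2) = 0; the number of blocks of size ≥ j is rank(N^{j−1}) − rank(N^j), giving [3, 2]. So we have 2 block(s) of size 2, 1 block(s) of size 1 → block sizes [2, 2, 1]

Assembling the blocks gives a Jordan form
J =
  [3, 1, 0, 0, 0]
  [0, 3, 0, 0, 0]
  [0, 0, 3, 1, 0]
  [0, 0, 0, 3, 0]
  [0, 0, 0, 0, 3]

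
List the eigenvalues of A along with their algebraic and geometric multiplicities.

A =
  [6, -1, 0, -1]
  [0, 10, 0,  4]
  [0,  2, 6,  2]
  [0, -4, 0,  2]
λ = 6: alg = 4, geom = 3

Step 1 — factor the characteristic polynomial to read off the algebraic multiplicities:
  χ_A(x) = (x - 6)^4

Step 2 — compute geometric multiplicities via the rank-nullity identity g(λ) = n − rank(A − λI):
  rank(A − (6)·I) = 1, so dim ker(A − (6)·I) = n − 1 = 3

Summary:
  λ = 6: algebraic multiplicity = 4, geometric multiplicity = 3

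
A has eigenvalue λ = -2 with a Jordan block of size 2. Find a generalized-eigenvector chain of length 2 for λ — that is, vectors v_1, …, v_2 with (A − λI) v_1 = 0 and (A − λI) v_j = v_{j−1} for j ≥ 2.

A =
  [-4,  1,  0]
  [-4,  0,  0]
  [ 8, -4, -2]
A Jordan chain for λ = -2 of length 2:
v_1 = (-2, -4, 8)ᵀ
v_2 = (1, 0, 0)ᵀ

Let N = A − (-2)·I. We want v_2 with N^2 v_2 = 0 but N^1 v_2 ≠ 0; then v_{j-1} := N · v_j for j = 2, …, 2.

Pick v_2 = (1, 0, 0)ᵀ.
Then v_1 = N · v_2 = (-2, -4, 8)ᵀ.

Sanity check: (A − (-2)·I) v_1 = (0, 0, 0)ᵀ = 0. ✓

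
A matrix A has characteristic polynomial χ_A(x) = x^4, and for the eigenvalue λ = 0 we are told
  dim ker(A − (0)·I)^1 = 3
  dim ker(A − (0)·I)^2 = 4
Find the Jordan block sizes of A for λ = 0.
Block sizes for λ = 0: [2, 1, 1]

From the dimensions of kernels of powers, the number of Jordan blocks of size at least j is d_j − d_{j−1} where d_j = dim ker(N^j) (with d_0 = 0). Computing the differences gives [3, 1].
The number of blocks of size exactly k is (#blocks of size ≥ k) − (#blocks of size ≥ k + 1), so the partition is: 2 block(s) of size 1, 1 block(s) of size 2.
In nonincreasing order the block sizes are [2, 1, 1].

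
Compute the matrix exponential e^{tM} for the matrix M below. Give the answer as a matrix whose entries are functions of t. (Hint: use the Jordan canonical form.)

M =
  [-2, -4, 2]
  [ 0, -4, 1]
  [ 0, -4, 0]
e^{tM} =
  [exp(-2*t), -4*t*exp(-2*t), 2*t*exp(-2*t)]
  [0, -2*t*exp(-2*t) + exp(-2*t), t*exp(-2*t)]
  [0, -4*t*exp(-2*t), 2*t*exp(-2*t) + exp(-2*t)]

Strategy: write M = P · J · P⁻¹ where J is a Jordan canonical form, so e^{tM} = P · e^{tJ} · P⁻¹, and e^{tJ} can be computed block-by-block.

M has Jordan form
J =
  [-2,  1,  0]
  [ 0, -2,  0]
  [ 0,  0, -2]
(up to reordering of blocks).

Per-block formulas:
  For a 1×1 block at λ = -2: exp(t · [-2]) = [e^(-2t)].
  For a 2×2 Jordan block J_2(-2): exp(t · J_2(-2)) = e^(-2t)·(I + t·N), where N is the 2×2 nilpotent shift.

After assembling e^{tJ} and conjugating by P, we get:

e^{tM} =
  [exp(-2*t), -4*t*exp(-2*t), 2*t*exp(-2*t)]
  [0, -2*t*exp(-2*t) + exp(-2*t), t*exp(-2*t)]
  [0, -4*t*exp(-2*t), 2*t*exp(-2*t) + exp(-2*t)]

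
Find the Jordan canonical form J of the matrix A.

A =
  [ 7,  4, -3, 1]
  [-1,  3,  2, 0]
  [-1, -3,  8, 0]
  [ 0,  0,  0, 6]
J_3(6) ⊕ J_1(6)

The characteristic polynomial is
  det(x·I − A) = x^4 - 24*x^3 + 216*x^2 - 864*x + 1296 = (x - 6)^4

Eigenvalues and multiplicities (the geometric multiplicity of λ is n − rank(A − λI), which equals the number of Jordan blocks for λ):
  λ = 6: algebraic multiplicity = 4, geometric multiplicity = 2

Determining the block sizes for each eigenvalue:
  λ = 6: with am = 4 and gm = 2, the partition is not yet determined (e.g. several partitions of 4 into 2 parts exist). Let N = A − (6)·I. Computing rank(N^1) = 2, rank(N^2) = 1, rank(N^3) = 0; the number of blocks of size ≥ j is rank(N^{j−1}) − rank(N^j), giving [2, 1, 1]. So we have 1 block(s) of size 3, 1 block(s) of size 1 → block sizes [3, 1]

Assembling the blocks gives a Jordan form
J =
  [6, 1, 0, 0]
  [0, 6, 1, 0]
  [0, 0, 6, 0]
  [0, 0, 0, 6]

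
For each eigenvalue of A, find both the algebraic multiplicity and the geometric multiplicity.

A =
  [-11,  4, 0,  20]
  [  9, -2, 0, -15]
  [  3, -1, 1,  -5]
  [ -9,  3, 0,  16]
λ = 1: alg = 4, geom = 3

Step 1 — factor the characteristic polynomial to read off the algebraic multiplicities:
  χ_A(x) = (x - 1)^4

Step 2 — compute geometric multiplicities via the rank-nullity identity g(λ) = n − rank(A − λI):
  rank(A − (1)·I) = 1, so dim ker(A − (1)·I) = n − 1 = 3

Summary:
  λ = 1: algebraic multiplicity = 4, geometric multiplicity = 3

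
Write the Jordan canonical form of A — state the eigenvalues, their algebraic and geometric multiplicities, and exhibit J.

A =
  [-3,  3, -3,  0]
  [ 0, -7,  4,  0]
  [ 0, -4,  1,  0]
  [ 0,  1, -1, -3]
J_2(-3) ⊕ J_1(-3) ⊕ J_1(-3)

The characteristic polynomial is
  det(x·I − A) = x^4 + 12*x^3 + 54*x^2 + 108*x + 81 = (x + 3)^4

Eigenvalues and multiplicities (the geometric multiplicity of λ is n − rank(A − λI), which equals the number of Jordan blocks for λ):
  λ = -3: algebraic multiplicity = 4, geometric multiplicity = 3

Determining the block sizes for each eigenvalue:
  λ = -3: 3 blocks summing to 4 forces exactly one block of size 2 and the rest size 1 → block sizes [2, 1, 1]

Assembling the blocks gives a Jordan form
J =
  [-3,  1,  0,  0]
  [ 0, -3,  0,  0]
  [ 0,  0, -3,  0]
  [ 0,  0,  0, -3]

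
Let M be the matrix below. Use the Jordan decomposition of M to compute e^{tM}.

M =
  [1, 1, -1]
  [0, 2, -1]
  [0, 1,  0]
e^{tM} =
  [exp(t), t*exp(t), -t*exp(t)]
  [0, t*exp(t) + exp(t), -t*exp(t)]
  [0, t*exp(t), -t*exp(t) + exp(t)]

Strategy: write M = P · J · P⁻¹ where J is a Jordan canonical form, so e^{tM} = P · e^{tJ} · P⁻¹, and e^{tJ} can be computed block-by-block.

M has Jordan form
J =
  [1, 1, 0]
  [0, 1, 0]
  [0, 0, 1]
(up to reordering of blocks).

Per-block formulas:
  For a 1×1 block at λ = 1: exp(t · [1]) = [e^(1t)].
  For a 2×2 Jordan block J_2(1): exp(t · J_2(1)) = e^(1t)·(I + t·N), where N is the 2×2 nilpotent shift.

After assembling e^{tJ} and conjugating by P, we get:

e^{tM} =
  [exp(t), t*exp(t), -t*exp(t)]
  [0, t*exp(t) + exp(t), -t*exp(t)]
  [0, t*exp(t), -t*exp(t) + exp(t)]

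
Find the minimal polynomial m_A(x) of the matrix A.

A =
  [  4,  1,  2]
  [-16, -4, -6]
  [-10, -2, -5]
x^3 + 5*x^2 + 8*x + 4

The characteristic polynomial is χ_A(x) = (x + 1)*(x + 2)^2, so the eigenvalues are known. The minimal polynomial is
  m_A(x) = Π_λ (x − λ)^{k_λ}
where k_λ is the size of the *largest* Jordan block for λ (equivalently, the smallest k with (A − λI)^k v = 0 for every generalised eigenvector v of λ).

  λ = -2: largest Jordan block has size 2, contributing (x + 2)^2
  λ = -1: largest Jordan block has size 1, contributing (x + 1)

So m_A(x) = (x + 1)*(x + 2)^2 = x^3 + 5*x^2 + 8*x + 4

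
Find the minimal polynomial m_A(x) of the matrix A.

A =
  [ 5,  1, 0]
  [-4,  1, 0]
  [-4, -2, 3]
x^2 - 6*x + 9

The characteristic polynomial is χ_A(x) = (x - 3)^3, so the eigenvalues are known. The minimal polynomial is
  m_A(x) = Π_λ (x − λ)^{k_λ}
where k_λ is the size of the *largest* Jordan block for λ (equivalently, the smallest k with (A − λI)^k v = 0 for every generalised eigenvector v of λ).

  λ = 3: largest Jordan block has size 2, contributing (x − 3)^2

So m_A(x) = (x - 3)^2 = x^2 - 6*x + 9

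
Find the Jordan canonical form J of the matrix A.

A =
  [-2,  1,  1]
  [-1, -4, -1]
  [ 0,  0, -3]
J_2(-3) ⊕ J_1(-3)

The characteristic polynomial is
  det(x·I − A) = x^3 + 9*x^2 + 27*x + 27 = (x + 3)^3

Eigenvalues and multiplicities (the geometric multiplicity of λ is n − rank(A − λI), which equals the number of Jordan blocks for λ):
  λ = -3: algebraic multiplicity = 3, geometric multiplicity = 2

Determining the block sizes for each eigenvalue:
  λ = -3: 2 blocks summing to 3 forces exactly one block of size 2 and the rest size 1 → block sizes [2, 1]

Assembling the blocks gives a Jordan form
J =
  [-3,  1,  0]
  [ 0, -3,  0]
  [ 0,  0, -3]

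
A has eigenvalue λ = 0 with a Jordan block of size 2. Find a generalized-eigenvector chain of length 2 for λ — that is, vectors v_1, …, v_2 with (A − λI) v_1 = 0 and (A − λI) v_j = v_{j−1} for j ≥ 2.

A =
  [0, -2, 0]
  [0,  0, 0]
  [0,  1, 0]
A Jordan chain for λ = 0 of length 2:
v_1 = (-2, 0, 1)ᵀ
v_2 = (0, 1, 0)ᵀ

Let N = A − (0)·I. We want v_2 with N^2 v_2 = 0 but N^1 v_2 ≠ 0; then v_{j-1} := N · v_j for j = 2, …, 2.

Pick v_2 = (0, 1, 0)ᵀ.
Then v_1 = N · v_2 = (-2, 0, 1)ᵀ.

Sanity check: (A − (0)·I) v_1 = (0, 0, 0)ᵀ = 0. ✓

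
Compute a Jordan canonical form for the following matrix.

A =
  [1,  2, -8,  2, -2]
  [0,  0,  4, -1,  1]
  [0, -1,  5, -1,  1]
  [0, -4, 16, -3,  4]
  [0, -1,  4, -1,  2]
J_2(1) ⊕ J_1(1) ⊕ J_1(1) ⊕ J_1(1)

The characteristic polynomial is
  det(x·I − A) = x^5 - 5*x^4 + 10*x^3 - 10*x^2 + 5*x - 1 = (x - 1)^5

Eigenvalues and multiplicities (the geometric multiplicity of λ is n − rank(A − λI), which equals the number of Jordan blocks for λ):
  λ = 1: algebraic multiplicity = 5, geometric multiplicity = 4

Determining the block sizes for each eigenvalue:
  λ = 1: 4 blocks summing to 5 forces exactly one block of size 2 and the rest size 1 → block sizes [2, 1, 1, 1]

Assembling the blocks gives a Jordan form
J =
  [1, 1, 0, 0, 0]
  [0, 1, 0, 0, 0]
  [0, 0, 1, 0, 0]
  [0, 0, 0, 1, 0]
  [0, 0, 0, 0, 1]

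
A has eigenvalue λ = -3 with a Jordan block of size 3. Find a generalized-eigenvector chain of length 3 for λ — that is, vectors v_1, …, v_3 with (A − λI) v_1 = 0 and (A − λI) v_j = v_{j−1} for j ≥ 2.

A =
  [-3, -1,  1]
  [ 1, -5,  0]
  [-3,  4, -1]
A Jordan chain for λ = -3 of length 3:
v_1 = (-4, -2, -2)ᵀ
v_2 = (0, 1, -3)ᵀ
v_3 = (1, 0, 0)ᵀ

Let N = A − (-3)·I. We want v_3 with N^3 v_3 = 0 but N^2 v_3 ≠ 0; then v_{j-1} := N · v_j for j = 3, …, 2.

Pick v_3 = (1, 0, 0)ᵀ.
Then v_2 = N · v_3 = (0, 1, -3)ᵀ.
Then v_1 = N · v_2 = (-4, -2, -2)ᵀ.

Sanity check: (A − (-3)·I) v_1 = (0, 0, 0)ᵀ = 0. ✓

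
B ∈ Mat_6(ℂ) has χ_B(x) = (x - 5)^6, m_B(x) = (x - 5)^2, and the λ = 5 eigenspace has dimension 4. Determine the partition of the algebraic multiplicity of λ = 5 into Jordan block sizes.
Block sizes for λ = 5: [2, 2, 1, 1]

Step 1 — from the characteristic polynomial, algebraic multiplicity of λ = 5 is 6. From dim ker(B − (5)·I) = 4, there are exactly 4 Jordan blocks for λ = 5.
Step 2 — from the minimal polynomial, the factor (x − 5)^2 tells us the largest block for λ = 5 has size 2.
Step 3 — with total size 6, 4 blocks, and largest block 2, the block sizes (in nonincreasing order) are [2, 2, 1, 1].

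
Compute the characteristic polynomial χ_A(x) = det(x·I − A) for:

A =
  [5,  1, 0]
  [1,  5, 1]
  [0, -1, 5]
x^3 - 15*x^2 + 75*x - 125

Expanding det(x·I − A) (e.g. by cofactor expansion or by noting that A is similar to its Jordan form J, which has the same characteristic polynomial as A) gives
  χ_A(x) = x^3 - 15*x^2 + 75*x - 125
which factors as (x - 5)^3. The eigenvalues (with algebraic multiplicities) are λ = 5 with multiplicity 3.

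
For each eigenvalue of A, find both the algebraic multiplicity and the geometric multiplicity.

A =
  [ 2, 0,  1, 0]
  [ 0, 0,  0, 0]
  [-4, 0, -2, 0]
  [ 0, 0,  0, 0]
λ = 0: alg = 4, geom = 3

Step 1 — factor the characteristic polynomial to read off the algebraic multiplicities:
  χ_A(x) = x^4

Step 2 — compute geometric multiplicities via the rank-nullity identity g(λ) = n − rank(A − λI):
  rank(A − (0)·I) = 1, so dim ker(A − (0)·I) = n − 1 = 3

Summary:
  λ = 0: algebraic multiplicity = 4, geometric multiplicity = 3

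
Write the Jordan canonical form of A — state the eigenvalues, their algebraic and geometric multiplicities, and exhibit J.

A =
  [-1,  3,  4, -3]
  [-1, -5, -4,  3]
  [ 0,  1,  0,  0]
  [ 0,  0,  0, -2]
J_3(-2) ⊕ J_1(-2)

The characteristic polynomial is
  det(x·I − A) = x^4 + 8*x^3 + 24*x^2 + 32*x + 16 = (x + 2)^4

Eigenvalues and multiplicities (the geometric multiplicity of λ is n − rank(A − λI), which equals the number of Jordan blocks for λ):
  λ = -2: algebraic multiplicity = 4, geometric multiplicity = 2

Determining the block sizes for each eigenvalue:
  λ = -2: with am = 4 and gm = 2, the partition is not yet determined (e.g. several partitions of 4 into 2 parts exist). Let N = A − (-2)·I. Computing rank(N^1) = 2, rank(N^2) = 1, rank(N^3) = 0; the number of blocks of size ≥ j is rank(N^{j−1}) − rank(N^j), giving [2, 1, 1]. So we have 1 block(s) of size 3, 1 block(s) of size 1 → block sizes [3, 1]

Assembling the blocks gives a Jordan form
J =
  [-2,  1,  0,  0]
  [ 0, -2,  1,  0]
  [ 0,  0, -2,  0]
  [ 0,  0,  0, -2]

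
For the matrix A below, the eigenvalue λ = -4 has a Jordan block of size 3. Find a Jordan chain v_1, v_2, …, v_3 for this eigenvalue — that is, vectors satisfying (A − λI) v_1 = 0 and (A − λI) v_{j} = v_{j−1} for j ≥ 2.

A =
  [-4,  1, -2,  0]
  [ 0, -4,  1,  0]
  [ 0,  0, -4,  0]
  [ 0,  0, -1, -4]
A Jordan chain for λ = -4 of length 3:
v_1 = (1, 0, 0, 0)ᵀ
v_2 = (-2, 1, 0, -1)ᵀ
v_3 = (0, 0, 1, 0)ᵀ

Let N = A − (-4)·I. We want v_3 with N^3 v_3 = 0 but N^2 v_3 ≠ 0; then v_{j-1} := N · v_j for j = 3, …, 2.

Pick v_3 = (0, 0, 1, 0)ᵀ.
Then v_2 = N · v_3 = (-2, 1, 0, -1)ᵀ.
Then v_1 = N · v_2 = (1, 0, 0, 0)ᵀ.

Sanity check: (A − (-4)·I) v_1 = (0, 0, 0, 0)ᵀ = 0. ✓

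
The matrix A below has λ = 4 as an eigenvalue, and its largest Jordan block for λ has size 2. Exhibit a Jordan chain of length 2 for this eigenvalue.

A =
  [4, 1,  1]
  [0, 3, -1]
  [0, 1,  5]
A Jordan chain for λ = 4 of length 2:
v_1 = (1, -1, 1)ᵀ
v_2 = (0, 1, 0)ᵀ

Let N = A − (4)·I. We want v_2 with N^2 v_2 = 0 but N^1 v_2 ≠ 0; then v_{j-1} := N · v_j for j = 2, …, 2.

Pick v_2 = (0, 1, 0)ᵀ.
Then v_1 = N · v_2 = (1, -1, 1)ᵀ.

Sanity check: (A − (4)·I) v_1 = (0, 0, 0)ᵀ = 0. ✓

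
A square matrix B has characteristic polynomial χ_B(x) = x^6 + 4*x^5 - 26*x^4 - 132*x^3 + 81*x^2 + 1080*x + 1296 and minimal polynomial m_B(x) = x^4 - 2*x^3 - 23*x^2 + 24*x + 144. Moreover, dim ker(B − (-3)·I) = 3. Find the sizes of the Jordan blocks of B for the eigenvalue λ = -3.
Block sizes for λ = -3: [2, 1, 1]

Step 1 — from the characteristic polynomial, algebraic multiplicity of λ = -3 is 4. From dim ker(B − (-3)·I) = 3, there are exactly 3 Jordan blocks for λ = -3.
Step 2 — from the minimal polynomial, the factor (x + 3)^2 tells us the largest block for λ = -3 has size 2.
Step 3 — with total size 4, 3 blocks, and largest block 2, the block sizes (in nonincreasing order) are [2, 1, 1].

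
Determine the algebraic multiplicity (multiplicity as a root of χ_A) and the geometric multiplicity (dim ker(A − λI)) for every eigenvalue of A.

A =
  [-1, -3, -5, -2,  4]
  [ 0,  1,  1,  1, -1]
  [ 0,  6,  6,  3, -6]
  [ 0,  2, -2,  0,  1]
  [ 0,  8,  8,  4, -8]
λ = -1: alg = 2, geom = 1; λ = 0: alg = 3, geom = 1

Step 1 — factor the characteristic polynomial to read off the algebraic multiplicities:
  χ_A(x) = x^3*(x + 1)^2

Step 2 — compute geometric multiplicities via the rank-nullity identity g(λ) = n − rank(A − λI):
  rank(A − (-1)·I) = 4, so dim ker(A − (-1)·I) = n − 4 = 1
  rank(A − (0)·I) = 4, so dim ker(A − (0)·I) = n − 4 = 1

Summary:
  λ = -1: algebraic multiplicity = 2, geometric multiplicity = 1
  λ = 0: algebraic multiplicity = 3, geometric multiplicity = 1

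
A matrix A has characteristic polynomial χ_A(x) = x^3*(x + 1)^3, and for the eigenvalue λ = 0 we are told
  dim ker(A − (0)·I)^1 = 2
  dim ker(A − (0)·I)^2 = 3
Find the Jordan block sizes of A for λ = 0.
Block sizes for λ = 0: [2, 1]

From the dimensions of kernels of powers, the number of Jordan blocks of size at least j is d_j − d_{j−1} where d_j = dim ker(N^j) (with d_0 = 0). Computing the differences gives [2, 1].
The number of blocks of size exactly k is (#blocks of size ≥ k) − (#blocks of size ≥ k + 1), so the partition is: 1 block(s) of size 1, 1 block(s) of size 2.
In nonincreasing order the block sizes are [2, 1].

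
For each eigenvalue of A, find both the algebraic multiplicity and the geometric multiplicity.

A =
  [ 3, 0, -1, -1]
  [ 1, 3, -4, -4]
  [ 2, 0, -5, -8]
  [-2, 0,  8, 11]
λ = 3: alg = 4, geom = 2

Step 1 — factor the characteristic polynomial to read off the algebraic multiplicities:
  χ_A(x) = (x - 3)^4

Step 2 — compute geometric multiplicities via the rank-nullity identity g(λ) = n − rank(A − λI):
  rank(A − (3)·I) = 2, so dim ker(A − (3)·I) = n − 2 = 2

Summary:
  λ = 3: algebraic multiplicity = 4, geometric multiplicity = 2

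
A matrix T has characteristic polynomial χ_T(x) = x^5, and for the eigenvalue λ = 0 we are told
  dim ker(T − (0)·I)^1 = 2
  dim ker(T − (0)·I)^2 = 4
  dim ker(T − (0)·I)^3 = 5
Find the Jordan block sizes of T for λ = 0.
Block sizes for λ = 0: [3, 2]

From the dimensions of kernels of powers, the number of Jordan blocks of size at least j is d_j − d_{j−1} where d_j = dim ker(N^j) (with d_0 = 0). Computing the differences gives [2, 2, 1].
The number of blocks of size exactly k is (#blocks of size ≥ k) − (#blocks of size ≥ k + 1), so the partition is: 1 block(s) of size 2, 1 block(s) of size 3.
In nonincreasing order the block sizes are [3, 2].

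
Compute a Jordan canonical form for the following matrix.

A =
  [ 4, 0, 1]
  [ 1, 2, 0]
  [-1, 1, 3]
J_3(3)

The characteristic polynomial is
  det(x·I − A) = x^3 - 9*x^2 + 27*x - 27 = (x - 3)^3

Eigenvalues and multiplicities (the geometric multiplicity of λ is n − rank(A − λI), which equals the number of Jordan blocks for λ):
  λ = 3: algebraic multiplicity = 3, geometric multiplicity = 1

Determining the block sizes for each eigenvalue:
  λ = 3: one block (gm = 1), so the single block has size am = 3 → block sizes [3]

Assembling the blocks gives a Jordan form
J =
  [3, 1, 0]
  [0, 3, 1]
  [0, 0, 3]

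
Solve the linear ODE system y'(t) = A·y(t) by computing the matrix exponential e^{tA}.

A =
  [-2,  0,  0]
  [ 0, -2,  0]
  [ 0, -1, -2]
e^{tA} =
  [exp(-2*t), 0, 0]
  [0, exp(-2*t), 0]
  [0, -t*exp(-2*t), exp(-2*t)]

Strategy: write A = P · J · P⁻¹ where J is a Jordan canonical form, so e^{tA} = P · e^{tJ} · P⁻¹, and e^{tJ} can be computed block-by-block.

A has Jordan form
J =
  [-2,  1,  0]
  [ 0, -2,  0]
  [ 0,  0, -2]
(up to reordering of blocks).

Per-block formulas:
  For a 1×1 block at λ = -2: exp(t · [-2]) = [e^(-2t)].
  For a 2×2 Jordan block J_2(-2): exp(t · J_2(-2)) = e^(-2t)·(I + t·N), where N is the 2×2 nilpotent shift.

After assembling e^{tJ} and conjugating by P, we get:

e^{tA} =
  [exp(-2*t), 0, 0]
  [0, exp(-2*t), 0]
  [0, -t*exp(-2*t), exp(-2*t)]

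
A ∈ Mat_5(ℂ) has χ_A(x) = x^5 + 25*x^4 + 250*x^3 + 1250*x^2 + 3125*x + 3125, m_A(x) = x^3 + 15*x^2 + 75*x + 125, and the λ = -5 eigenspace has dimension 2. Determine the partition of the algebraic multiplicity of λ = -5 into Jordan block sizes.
Block sizes for λ = -5: [3, 2]

Step 1 — from the characteristic polynomial, algebraic multiplicity of λ = -5 is 5. From dim ker(A − (-5)·I) = 2, there are exactly 2 Jordan blocks for λ = -5.
Step 2 — from the minimal polynomial, the factor (x + 5)^3 tells us the largest block for λ = -5 has size 3.
Step 3 — with total size 5, 2 blocks, and largest block 3, the block sizes (in nonincreasing order) are [3, 2].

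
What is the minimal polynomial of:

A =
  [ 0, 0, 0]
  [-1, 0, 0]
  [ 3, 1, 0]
x^3

The characteristic polynomial is χ_A(x) = x^3, so the eigenvalues are known. The minimal polynomial is
  m_A(x) = Π_λ (x − λ)^{k_λ}
where k_λ is the size of the *largest* Jordan block for λ (equivalently, the smallest k with (A − λI)^k v = 0 for every generalised eigenvector v of λ).

  λ = 0: largest Jordan block has size 3, contributing (x − 0)^3

So m_A(x) = x^3 = x^3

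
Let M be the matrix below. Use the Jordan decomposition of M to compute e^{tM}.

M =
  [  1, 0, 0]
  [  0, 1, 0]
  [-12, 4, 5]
e^{tM} =
  [exp(t), 0, 0]
  [0, exp(t), 0]
  [-3*exp(5*t) + 3*exp(t), exp(5*t) - exp(t), exp(5*t)]

Strategy: write M = P · J · P⁻¹ where J is a Jordan canonical form, so e^{tM} = P · e^{tJ} · P⁻¹, and e^{tJ} can be computed block-by-block.

M has Jordan form
J =
  [1, 0, 0]
  [0, 1, 0]
  [0, 0, 5]
(up to reordering of blocks).

Per-block formulas:
  For a 1×1 block at λ = 1: exp(t · [1]) = [e^(1t)].
  For a 1×1 block at λ = 5: exp(t · [5]) = [e^(5t)].

After assembling e^{tJ} and conjugating by P, we get:

e^{tM} =
  [exp(t), 0, 0]
  [0, exp(t), 0]
  [-3*exp(5*t) + 3*exp(t), exp(5*t) - exp(t), exp(5*t)]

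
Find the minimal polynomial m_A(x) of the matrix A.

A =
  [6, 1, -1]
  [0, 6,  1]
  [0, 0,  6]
x^3 - 18*x^2 + 108*x - 216

The characteristic polynomial is χ_A(x) = (x - 6)^3, so the eigenvalues are known. The minimal polynomial is
  m_A(x) = Π_λ (x − λ)^{k_λ}
where k_λ is the size of the *largest* Jordan block for λ (equivalently, the smallest k with (A − λI)^k v = 0 for every generalised eigenvector v of λ).

  λ = 6: largest Jordan block has size 3, contributing (x − 6)^3

So m_A(x) = (x - 6)^3 = x^3 - 18*x^2 + 108*x - 216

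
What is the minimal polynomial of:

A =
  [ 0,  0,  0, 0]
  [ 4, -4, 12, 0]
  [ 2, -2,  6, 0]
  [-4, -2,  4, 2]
x^2 - 2*x

The characteristic polynomial is χ_A(x) = x^2*(x - 2)^2, so the eigenvalues are known. The minimal polynomial is
  m_A(x) = Π_λ (x − λ)^{k_λ}
where k_λ is the size of the *largest* Jordan block for λ (equivalently, the smallest k with (A − λI)^k v = 0 for every generalised eigenvector v of λ).

  λ = 0: largest Jordan block has size 1, contributing (x − 0)
  λ = 2: largest Jordan block has size 1, contributing (x − 2)

So m_A(x) = x*(x - 2) = x^2 - 2*x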